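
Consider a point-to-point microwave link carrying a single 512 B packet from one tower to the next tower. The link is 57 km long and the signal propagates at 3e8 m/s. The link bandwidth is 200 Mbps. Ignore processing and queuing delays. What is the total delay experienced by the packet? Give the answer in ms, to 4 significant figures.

L = 512 × 8 = 4096 bits.
Transmission delay = L/R = 4096 / 200000000 = 0.02048 ms.
Propagation delay = d/s = 57000 m / 300000000 m/s = 0.19 ms.
Total = 0.2105 ms.

0.2105 ms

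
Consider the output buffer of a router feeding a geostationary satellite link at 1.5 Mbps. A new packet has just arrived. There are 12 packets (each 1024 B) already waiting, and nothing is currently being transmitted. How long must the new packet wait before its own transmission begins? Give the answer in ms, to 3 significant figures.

65.5 ms

Each queued packet: L/R = 8192/1500000 = 5.46133 ms.
12 queued → 65.536 ms.
Queuing delay = 65.5 ms.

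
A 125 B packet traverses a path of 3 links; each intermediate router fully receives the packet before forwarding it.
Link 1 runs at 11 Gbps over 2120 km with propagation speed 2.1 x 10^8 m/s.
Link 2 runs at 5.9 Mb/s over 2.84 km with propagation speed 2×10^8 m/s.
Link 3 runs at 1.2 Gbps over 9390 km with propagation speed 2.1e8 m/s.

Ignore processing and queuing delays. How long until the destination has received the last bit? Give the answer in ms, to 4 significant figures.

L = 125 × 8 = 1000 bits.
Transmission delays (L/R per hop): 9.09091e-05, 0.169492, 0.000833333 ms; sum = 0.170416 ms.
Propagation delays (d/s per hop): 10.0952, 0.0142, 44.7143 ms; sum = 54.8237 ms.
End-to-end = 54.99 ms.

54.99 ms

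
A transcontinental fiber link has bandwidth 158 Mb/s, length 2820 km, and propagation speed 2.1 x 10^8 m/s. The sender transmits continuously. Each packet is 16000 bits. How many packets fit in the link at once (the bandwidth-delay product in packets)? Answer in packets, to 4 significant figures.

132.6 packets

Propagation delay = 2820000 / 210000000 = 0.0134286 s.
BDP = R × t_prop = 158000000 × 0.0134286 = 2121710 bits.
In packets of 16000 bits: 132.6 packets.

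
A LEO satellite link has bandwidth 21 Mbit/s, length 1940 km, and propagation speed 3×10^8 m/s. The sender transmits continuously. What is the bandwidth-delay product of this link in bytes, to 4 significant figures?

Propagation delay = 1940000 / 300000000 = 0.00646667 s.
BDP = R × t_prop = 21000000 × 0.00646667 = 135800 bits.
In bytes: 135800/8 = 16980 bytes.

16980 bytes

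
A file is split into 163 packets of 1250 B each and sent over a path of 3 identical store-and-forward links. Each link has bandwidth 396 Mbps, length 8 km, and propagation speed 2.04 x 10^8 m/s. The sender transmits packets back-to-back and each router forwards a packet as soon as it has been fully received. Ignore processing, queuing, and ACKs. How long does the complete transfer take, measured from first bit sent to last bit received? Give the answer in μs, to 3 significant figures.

Per-hop transmission t_tx = L/R = 10000/396000000 = 25.2525 μs.
Per-hop propagation t_prop = 8000/204000000 = 39.2157 μs.
Pipeline fill: first packet needs 3·t_tx to clear all hops; remaining 162 packets each add one t_tx.
Total = (3+163-1)·t_tx + 3·t_prop = 165·25.2525 + 3·39.2157 = 4280 μs.

4280 μs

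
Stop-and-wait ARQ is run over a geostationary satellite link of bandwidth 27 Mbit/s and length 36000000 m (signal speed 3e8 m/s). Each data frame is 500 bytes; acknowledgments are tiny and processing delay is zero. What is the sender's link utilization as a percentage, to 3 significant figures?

0.0617 %

t_tx = L/R = 4000/27000000 = 0.000148148 s.
t_prop = 36000000/300000000 = 0.12 s; RTT = 0.24 s.
Cycle = t_tx + RTT = 0.240148 s.
Utilization = t_tx / cycle = 0.000148148/0.240148 = 0.0617 %.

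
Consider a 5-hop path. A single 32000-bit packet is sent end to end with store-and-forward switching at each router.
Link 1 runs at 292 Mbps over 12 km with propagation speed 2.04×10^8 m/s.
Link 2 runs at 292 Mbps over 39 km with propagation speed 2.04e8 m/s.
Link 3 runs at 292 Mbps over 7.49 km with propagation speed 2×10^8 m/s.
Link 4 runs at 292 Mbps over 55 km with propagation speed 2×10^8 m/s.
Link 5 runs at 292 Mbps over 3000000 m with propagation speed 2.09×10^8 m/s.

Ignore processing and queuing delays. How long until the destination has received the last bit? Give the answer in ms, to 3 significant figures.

15.5 ms

Transmission delay per hop = L/R = 32000/292000000 = 0.109589 ms; 5 hops → 0.547945 ms.
Propagation delays (d/s per hop): 0.0588235, 0.191176, 0.03745, 0.275, 14.3541 ms; sum = 14.9165 ms.
End-to-end = 15.5 ms.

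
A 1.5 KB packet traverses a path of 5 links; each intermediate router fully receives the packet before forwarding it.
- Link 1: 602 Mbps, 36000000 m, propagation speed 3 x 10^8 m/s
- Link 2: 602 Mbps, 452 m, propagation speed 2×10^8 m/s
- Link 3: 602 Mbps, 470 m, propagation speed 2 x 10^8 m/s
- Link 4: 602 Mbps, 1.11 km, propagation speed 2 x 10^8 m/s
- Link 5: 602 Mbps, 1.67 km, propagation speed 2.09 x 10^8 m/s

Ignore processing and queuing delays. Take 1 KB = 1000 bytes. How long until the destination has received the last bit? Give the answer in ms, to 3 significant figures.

L = 12000 bits.
Transmission delay per hop = L/R = 12000/602000000 = 0.0199336 ms; 5 hops → 0.0996678 ms.
Propagation delays (d/s per hop): 120, 0.00226, 0.00235, 0.00555, 0.00799043 ms; sum = 120.018 ms.
End-to-end = 120 ms.

120 ms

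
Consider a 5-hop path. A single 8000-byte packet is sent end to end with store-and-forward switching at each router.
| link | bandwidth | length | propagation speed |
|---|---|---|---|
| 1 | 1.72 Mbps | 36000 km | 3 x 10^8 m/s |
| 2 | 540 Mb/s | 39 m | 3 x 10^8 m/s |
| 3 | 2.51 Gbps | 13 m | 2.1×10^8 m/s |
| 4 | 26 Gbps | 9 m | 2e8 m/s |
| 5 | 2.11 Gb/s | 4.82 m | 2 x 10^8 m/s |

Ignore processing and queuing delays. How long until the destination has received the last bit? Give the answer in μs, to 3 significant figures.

L = 8000 × 8 = 64000 bits.
Transmission delays (L/R per hop): 37209.3, 118.519, 25.498, 2.46154, 30.3318 μs; sum = 37386.1 μs.
Propagation delays (d/s per hop): 120000, 0.13, 0.0619048, 0.045, 0.0241 μs; sum = 120000 μs.
End-to-end = 157000 μs.

157000 μs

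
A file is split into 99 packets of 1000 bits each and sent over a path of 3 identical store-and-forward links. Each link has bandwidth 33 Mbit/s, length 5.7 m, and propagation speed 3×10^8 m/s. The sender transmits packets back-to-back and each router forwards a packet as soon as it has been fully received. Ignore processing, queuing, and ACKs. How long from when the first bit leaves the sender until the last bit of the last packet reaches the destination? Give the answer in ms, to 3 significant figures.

Per-hop transmission t_tx = L/R = 1000/33000000 = 0.030303 ms.
Per-hop propagation t_prop = 5.7/300000000 = 1.9e-05 ms.
Pipeline fill: first packet needs 3·t_tx to clear all hops; remaining 98 packets each add one t_tx.
Total = (3+99-1)·t_tx + 3·t_prop = 101·0.030303 + 3·1.9e-05 = 3.06 ms.

3.06 ms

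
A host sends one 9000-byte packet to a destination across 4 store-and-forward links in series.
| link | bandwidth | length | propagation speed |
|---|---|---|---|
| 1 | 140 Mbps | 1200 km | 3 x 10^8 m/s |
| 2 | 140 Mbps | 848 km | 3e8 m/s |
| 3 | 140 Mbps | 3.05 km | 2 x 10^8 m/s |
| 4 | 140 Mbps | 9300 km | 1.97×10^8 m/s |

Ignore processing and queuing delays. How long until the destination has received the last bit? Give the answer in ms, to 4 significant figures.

L = 9000 × 8 = 72000 bits.
Transmission delay per hop = L/R = 72000/140000000 = 0.514286 ms; 4 hops → 2.05714 ms.
Propagation delays (d/s per hop): 4, 2.82667, 0.01525, 47.2081 ms; sum = 54.05 ms.
End-to-end = 56.11 ms.

56.11 ms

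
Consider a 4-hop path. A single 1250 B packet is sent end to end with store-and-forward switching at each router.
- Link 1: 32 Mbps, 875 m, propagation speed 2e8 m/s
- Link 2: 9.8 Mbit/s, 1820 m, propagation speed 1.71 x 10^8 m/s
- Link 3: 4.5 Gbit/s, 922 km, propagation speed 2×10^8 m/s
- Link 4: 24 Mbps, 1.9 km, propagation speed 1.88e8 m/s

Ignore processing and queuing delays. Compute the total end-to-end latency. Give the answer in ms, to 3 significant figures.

L = 1250 × 8 = 10000 bits.
Transmission delays (L/R per hop): 0.3125, 1.02041, 0.00222222, 0.416667 ms; sum = 1.7518 ms.
Propagation delays (d/s per hop): 0.004375, 0.0106433, 4.61, 0.0101064 ms; sum = 4.63512 ms.
End-to-end = 6.39 ms.

6.39 ms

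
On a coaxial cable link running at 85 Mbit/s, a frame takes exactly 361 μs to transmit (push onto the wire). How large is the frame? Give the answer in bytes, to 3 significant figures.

L = R × t_tx = 85000000 b/s × 0.000361 s = 30685 bits.
In bytes: 30685 / 8 = 3840 bytes.

3840 bytes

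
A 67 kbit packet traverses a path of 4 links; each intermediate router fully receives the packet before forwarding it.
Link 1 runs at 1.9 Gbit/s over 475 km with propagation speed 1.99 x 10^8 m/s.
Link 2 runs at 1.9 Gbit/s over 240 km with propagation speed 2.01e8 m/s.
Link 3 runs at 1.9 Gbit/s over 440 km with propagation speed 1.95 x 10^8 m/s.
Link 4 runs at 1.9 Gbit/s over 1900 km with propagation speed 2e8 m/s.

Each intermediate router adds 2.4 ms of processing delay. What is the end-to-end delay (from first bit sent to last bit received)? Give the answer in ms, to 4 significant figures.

22.68 ms

L = 67000 bits.
Transmission delay per hop = L/R = 67000/1900000000 = 0.0352632 ms; 4 hops → 0.141053 ms.
Propagation delays (d/s per hop): 2.38693, 1.19403, 2.25641, 9.5 ms; sum = 15.3374 ms.
Processing at 3 router(s): 3 × 2.4 ms = 7.2 ms.
End-to-end = 22.68 ms.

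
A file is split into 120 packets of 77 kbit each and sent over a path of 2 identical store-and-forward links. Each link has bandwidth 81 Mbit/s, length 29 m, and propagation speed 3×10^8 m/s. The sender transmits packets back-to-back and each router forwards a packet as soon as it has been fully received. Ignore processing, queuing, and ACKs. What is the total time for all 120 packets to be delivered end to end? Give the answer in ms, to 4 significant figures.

115.0 ms

Per-hop transmission t_tx = L/R = 77000/81000000 = 0.950617 ms.
Per-hop propagation t_prop = 29/300000000 = 9.66667e-05 ms.
Pipeline fill: first packet needs 2·t_tx to clear all hops; remaining 119 packets each add one t_tx.
Total = (2+120-1)·t_tx + 2·t_prop = 121·0.950617 + 2·9.66667e-05 = 115.0 ms.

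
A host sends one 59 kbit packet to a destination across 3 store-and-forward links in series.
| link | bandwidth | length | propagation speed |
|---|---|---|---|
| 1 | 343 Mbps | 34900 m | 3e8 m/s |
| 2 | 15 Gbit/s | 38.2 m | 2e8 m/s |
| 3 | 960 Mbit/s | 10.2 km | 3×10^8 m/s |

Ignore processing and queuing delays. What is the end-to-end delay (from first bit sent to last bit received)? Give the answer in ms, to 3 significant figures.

0.388 ms

L = 59000 bits.
Transmission delays (L/R per hop): 0.172012, 0.00393333, 0.0614583 ms; sum = 0.237403 ms.
Propagation delays (d/s per hop): 0.116333, 0.000191, 0.034 ms; sum = 0.150524 ms.
End-to-end = 0.388 ms.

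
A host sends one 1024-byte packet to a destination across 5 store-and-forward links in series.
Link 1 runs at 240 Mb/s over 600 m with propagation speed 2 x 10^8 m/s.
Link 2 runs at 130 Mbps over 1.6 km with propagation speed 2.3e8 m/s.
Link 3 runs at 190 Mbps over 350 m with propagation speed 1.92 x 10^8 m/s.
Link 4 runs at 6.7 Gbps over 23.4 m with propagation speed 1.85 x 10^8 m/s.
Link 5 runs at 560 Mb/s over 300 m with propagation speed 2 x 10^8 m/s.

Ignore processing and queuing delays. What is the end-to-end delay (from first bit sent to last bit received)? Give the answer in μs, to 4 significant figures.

L = 1024 × 8 = 8192 bits.
Transmission delays (L/R per hop): 34.1333, 63.0154, 43.1158, 1.22269, 14.6286 μs; sum = 156.116 μs.
Propagation delays (d/s per hop): 3, 6.95652, 1.82292, 0.126486, 1.5 μs; sum = 13.4059 μs.
End-to-end = 169.5 μs.

169.5 μs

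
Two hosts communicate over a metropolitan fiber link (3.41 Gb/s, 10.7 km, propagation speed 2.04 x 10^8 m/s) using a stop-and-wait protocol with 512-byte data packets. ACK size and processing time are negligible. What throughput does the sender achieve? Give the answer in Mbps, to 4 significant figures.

38.60 Mbps

t_tx = L/R = 4096/3410000000 = 1.20117e-06 s.
t_prop = 10700/204000000 = 5.2451e-05 s; RTT = 0.000104902 s.
Cycle = t_tx + RTT = 0.000106103 s.
Throughput = L / cycle = 4096 / 0.000106103 = 38.60 Mbps.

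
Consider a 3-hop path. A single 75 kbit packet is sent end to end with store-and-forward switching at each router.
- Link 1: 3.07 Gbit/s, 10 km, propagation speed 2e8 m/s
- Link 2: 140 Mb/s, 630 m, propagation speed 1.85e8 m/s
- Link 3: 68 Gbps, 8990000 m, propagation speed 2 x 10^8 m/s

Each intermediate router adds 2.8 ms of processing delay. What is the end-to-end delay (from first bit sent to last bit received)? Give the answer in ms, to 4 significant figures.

51.16 ms

L = 75000 bits.
Transmission delays (L/R per hop): 0.02443, 0.535714, 0.00110294 ms; sum = 0.561247 ms.
Propagation delays (d/s per hop): 0.05, 0.00340541, 44.95 ms; sum = 45.0034 ms.
Processing at 2 router(s): 2 × 2.8 ms = 5.6 ms.
End-to-end = 51.16 ms.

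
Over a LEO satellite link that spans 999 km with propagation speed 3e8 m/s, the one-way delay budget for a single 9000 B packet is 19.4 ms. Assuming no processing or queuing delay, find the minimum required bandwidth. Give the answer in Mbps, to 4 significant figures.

L = 72000 bits.
Propagation delay = 999000 / 300000000 = 3.33 ms.
Transmission budget = 19.4 − 3.33 = 16.07 ms.
R ≥ L / t_tx = 72000 bits / 0.01607 s = 4.480 Mbps.

4.480 Mbps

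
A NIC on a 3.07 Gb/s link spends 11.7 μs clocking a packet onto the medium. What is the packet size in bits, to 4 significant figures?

35920 bits

L = R × t_tx = 3070000000 b/s × 1.17e-05 s = 35919 bits.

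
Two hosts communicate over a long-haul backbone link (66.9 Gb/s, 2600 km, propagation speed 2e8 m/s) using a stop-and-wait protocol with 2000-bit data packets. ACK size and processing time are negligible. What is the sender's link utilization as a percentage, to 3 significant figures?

0.000115 %

t_tx = L/R = 2000/6.69e+10 = 2.98954e-08 s.
t_prop = 2600000/200000000 = 0.013 s; RTT = 0.026 s.
Cycle = t_tx + RTT = 0.026 s.
Utilization = t_tx / cycle = 2.98954e-08/0.026 = 0.000115 %.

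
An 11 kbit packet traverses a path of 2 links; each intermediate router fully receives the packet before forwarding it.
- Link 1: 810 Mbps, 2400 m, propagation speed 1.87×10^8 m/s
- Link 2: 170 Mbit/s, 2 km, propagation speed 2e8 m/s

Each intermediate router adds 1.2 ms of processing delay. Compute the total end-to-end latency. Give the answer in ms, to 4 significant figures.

L = 11000 bits.
Transmission delays (L/R per hop): 0.0135802, 0.0647059 ms; sum = 0.0782861 ms.
Propagation delays (d/s per hop): 0.0128342, 0.01 ms; sum = 0.0228342 ms.
Processing at 1 router(s): 1 × 1.2 ms = 1.2 ms.
End-to-end = 1.301 ms.

1.301 ms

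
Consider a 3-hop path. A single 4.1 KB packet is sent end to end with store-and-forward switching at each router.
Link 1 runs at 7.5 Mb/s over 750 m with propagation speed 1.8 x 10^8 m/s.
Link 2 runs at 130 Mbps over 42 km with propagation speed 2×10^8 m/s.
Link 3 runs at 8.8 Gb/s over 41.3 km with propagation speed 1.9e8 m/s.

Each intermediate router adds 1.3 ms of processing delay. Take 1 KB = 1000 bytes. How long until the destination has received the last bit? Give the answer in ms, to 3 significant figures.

7.66 ms

L = 32800 bits.
Transmission delays (L/R per hop): 4.37333, 0.252308, 0.00372727 ms; sum = 4.62937 ms.
Propagation delays (d/s per hop): 0.00416667, 0.21, 0.217368 ms; sum = 0.431535 ms.
Processing at 2 router(s): 2 × 1.3 ms = 2.6 ms.
End-to-end = 7.66 ms.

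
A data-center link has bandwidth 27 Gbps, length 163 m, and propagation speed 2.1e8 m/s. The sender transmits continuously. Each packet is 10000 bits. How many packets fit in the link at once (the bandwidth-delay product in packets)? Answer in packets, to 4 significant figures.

Propagation delay = 163 / 210000000 = 7.7619e-07 s.
BDP = R × t_prop = 27000000000 × 7.7619e-07 = 20957.1 bits.
In packets of 10000 bits: 2.096 packets.

2.096 packets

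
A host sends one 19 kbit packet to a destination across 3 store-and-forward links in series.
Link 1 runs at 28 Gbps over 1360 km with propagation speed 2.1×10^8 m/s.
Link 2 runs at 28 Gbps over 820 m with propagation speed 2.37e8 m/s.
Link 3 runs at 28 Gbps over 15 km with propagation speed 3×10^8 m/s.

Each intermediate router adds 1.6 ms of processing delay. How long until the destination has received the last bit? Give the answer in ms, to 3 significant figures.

L = 19000 bits.
Transmission delay per hop = L/R = 19000/28000000000 = 0.000678571 ms; 3 hops → 0.00203571 ms.
Propagation delays (d/s per hop): 6.47619, 0.00345992, 0.05 ms; sum = 6.52965 ms.
Processing at 2 router(s): 2 × 1.6 ms = 3.2 ms.
End-to-end = 9.73 ms.

9.73 ms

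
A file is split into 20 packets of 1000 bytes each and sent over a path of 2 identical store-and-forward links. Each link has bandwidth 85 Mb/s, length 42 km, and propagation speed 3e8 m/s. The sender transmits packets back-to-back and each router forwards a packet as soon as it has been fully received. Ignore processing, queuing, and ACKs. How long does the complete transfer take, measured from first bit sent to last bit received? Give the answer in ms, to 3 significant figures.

Per-hop transmission t_tx = L/R = 8000/85000000 = 0.0941176 ms.
Per-hop propagation t_prop = 42000/300000000 = 0.14 ms.
Pipeline fill: first packet needs 2·t_tx to clear all hops; remaining 19 packets each add one t_tx.
Total = (2+20-1)·t_tx + 2·t_prop = 21·0.0941176 + 2·0.14 = 2.26 ms.

2.26 ms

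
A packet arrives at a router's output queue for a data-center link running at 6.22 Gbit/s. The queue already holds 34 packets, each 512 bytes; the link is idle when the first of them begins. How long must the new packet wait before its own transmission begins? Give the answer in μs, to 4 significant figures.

Each queued packet: L/R = 4096/6220000000 = 0.658521 μs.
34 queued → 22.3897 μs.
Queuing delay = 22.39 μs.

22.39 μs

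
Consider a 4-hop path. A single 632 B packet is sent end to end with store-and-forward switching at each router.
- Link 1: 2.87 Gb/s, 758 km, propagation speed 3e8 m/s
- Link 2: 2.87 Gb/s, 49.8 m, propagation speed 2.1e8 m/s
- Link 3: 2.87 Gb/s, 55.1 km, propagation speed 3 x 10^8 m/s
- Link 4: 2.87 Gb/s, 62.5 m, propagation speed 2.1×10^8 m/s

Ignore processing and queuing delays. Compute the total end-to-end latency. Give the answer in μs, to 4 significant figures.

L = 632 × 8 = 5056 bits.
Transmission delay per hop = L/R = 5056/2870000000 = 1.76167 μs; 4 hops → 7.04669 μs.
Propagation delays (d/s per hop): 2526.67, 0.237143, 183.667, 0.297619 μs; sum = 2710.87 μs.
End-to-end = 2718 μs.

2718 μs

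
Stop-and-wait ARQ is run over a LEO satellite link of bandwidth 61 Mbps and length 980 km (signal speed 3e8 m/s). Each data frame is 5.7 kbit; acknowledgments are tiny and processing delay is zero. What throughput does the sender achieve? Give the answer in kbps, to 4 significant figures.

t_tx = L/R = 5700/61000000 = 9.34426e-05 s.
t_prop = 980000/300000000 = 0.00326667 s; RTT = 0.00653333 s.
Cycle = t_tx + RTT = 0.00662678 s.
Throughput = L / cycle = 5700 / 0.00662678 = 860.1 kbps.

860.1 kbps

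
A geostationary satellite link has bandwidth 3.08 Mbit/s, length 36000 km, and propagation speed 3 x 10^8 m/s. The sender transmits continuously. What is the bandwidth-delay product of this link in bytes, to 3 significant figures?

Propagation delay = 36000000 / 300000000 = 0.12 s.
BDP = R × t_prop = 3080000 × 0.12 = 369600 bits.
In bytes: 369600/8 = 46200 bytes.

46200 bytes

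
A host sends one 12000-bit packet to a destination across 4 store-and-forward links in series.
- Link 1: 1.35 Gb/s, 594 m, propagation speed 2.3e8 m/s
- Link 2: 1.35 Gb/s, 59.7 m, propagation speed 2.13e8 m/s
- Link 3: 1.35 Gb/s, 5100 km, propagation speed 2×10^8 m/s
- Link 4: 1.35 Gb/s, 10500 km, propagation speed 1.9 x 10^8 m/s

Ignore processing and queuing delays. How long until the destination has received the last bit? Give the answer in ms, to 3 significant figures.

Transmission delay per hop = L/R = 12000/1350000000 = 0.00888889 ms; 4 hops → 0.0355556 ms.
Propagation delays (d/s per hop): 0.00258261, 0.000280282, 25.5, 55.2632 ms; sum = 80.766 ms.
End-to-end = 80.8 ms.

80.8 ms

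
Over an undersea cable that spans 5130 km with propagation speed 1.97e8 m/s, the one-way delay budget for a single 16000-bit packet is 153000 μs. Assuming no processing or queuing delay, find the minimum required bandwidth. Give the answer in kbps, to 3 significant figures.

126 kbps

Propagation delay = 5130000 / 197000000 = 26040.6 μs.
Transmission budget = 153000 − 26040.6 = 126959 μs.
R ≥ L / t_tx = 16000 bits / 0.126959 s = 126 kbps.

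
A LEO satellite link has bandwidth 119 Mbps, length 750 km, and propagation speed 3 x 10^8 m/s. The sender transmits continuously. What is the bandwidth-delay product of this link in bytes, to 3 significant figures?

37200 bytes

Propagation delay = 750000 / 300000000 = 0.0025 s.
BDP = R × t_prop = 119000000 × 0.0025 = 297500 bits.
In bytes: 297500/8 = 37200 bytes.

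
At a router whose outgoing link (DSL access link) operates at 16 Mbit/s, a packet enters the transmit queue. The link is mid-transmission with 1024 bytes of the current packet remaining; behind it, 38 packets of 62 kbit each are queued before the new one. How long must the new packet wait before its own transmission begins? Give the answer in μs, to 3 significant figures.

Each queued packet: L/R = 62000/16000000 = 3875 μs.
38 queued → 147250 μs.
Plus remaining 8192 bits of current packet: 512 μs.
Queuing delay = 148000 μs.

148000 μs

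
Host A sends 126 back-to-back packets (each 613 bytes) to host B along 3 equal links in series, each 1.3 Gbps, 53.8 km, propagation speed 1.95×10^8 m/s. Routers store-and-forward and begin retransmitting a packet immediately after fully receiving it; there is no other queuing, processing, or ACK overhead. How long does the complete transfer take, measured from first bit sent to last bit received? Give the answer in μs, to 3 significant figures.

Per-hop transmission t_tx = L/R = 4904/1300000000 = 3.77231 μs.
Per-hop propagation t_prop = 53800/195000000 = 275.897 μs.
Pipeline fill: first packet needs 3·t_tx to clear all hops; remaining 125 packets each add one t_tx.
Total = (3+126-1)·t_tx + 3·t_prop = 128·3.77231 + 3·275.897 = 1310 μs.

1310 μs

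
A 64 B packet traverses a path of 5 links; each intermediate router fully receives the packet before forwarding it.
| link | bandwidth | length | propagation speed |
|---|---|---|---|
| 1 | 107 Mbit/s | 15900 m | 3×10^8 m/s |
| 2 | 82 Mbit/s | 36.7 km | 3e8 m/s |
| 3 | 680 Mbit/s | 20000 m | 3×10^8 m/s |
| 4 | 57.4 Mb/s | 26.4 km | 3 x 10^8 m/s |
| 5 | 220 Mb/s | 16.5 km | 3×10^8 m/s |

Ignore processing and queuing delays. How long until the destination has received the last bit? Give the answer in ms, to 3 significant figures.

0.408 ms

L = 64 × 8 = 512 bits.
Transmission delays (L/R per hop): 0.00478505, 0.0062439, 0.000752941, 0.00891986, 0.00232727 ms; sum = 0.023029 ms.
Propagation delays (d/s per hop): 0.053, 0.122333, 0.0666667, 0.088, 0.055 ms; sum = 0.385 ms.
End-to-end = 0.408 ms.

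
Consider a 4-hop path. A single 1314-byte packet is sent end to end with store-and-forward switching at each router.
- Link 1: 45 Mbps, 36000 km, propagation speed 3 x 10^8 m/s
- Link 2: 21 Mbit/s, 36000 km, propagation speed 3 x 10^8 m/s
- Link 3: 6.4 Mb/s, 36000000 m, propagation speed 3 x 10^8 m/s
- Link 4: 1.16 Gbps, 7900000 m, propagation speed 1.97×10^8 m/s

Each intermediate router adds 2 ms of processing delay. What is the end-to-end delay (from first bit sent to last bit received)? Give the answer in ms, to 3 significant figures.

L = 1314 × 8 = 10512 bits.
Transmission delays (L/R per hop): 0.2336, 0.500571, 1.6425, 0.00906207 ms; sum = 2.38573 ms.
Propagation delays (d/s per hop): 120, 120, 120, 40.1015 ms; sum = 400.102 ms.
Processing at 3 router(s): 3 × 2 ms = 6 ms.
End-to-end = 408 ms.

408 ms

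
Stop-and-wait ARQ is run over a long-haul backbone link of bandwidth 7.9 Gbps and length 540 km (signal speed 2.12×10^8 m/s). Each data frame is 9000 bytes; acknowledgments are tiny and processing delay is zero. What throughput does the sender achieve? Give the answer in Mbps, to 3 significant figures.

t_tx = L/R = 72000/7900000000 = 9.11392e-06 s.
t_prop = 540000/212000000 = 0.00254717 s; RTT = 0.00509434 s.
Cycle = t_tx + RTT = 0.00510345 s.
Throughput = L / cycle = 72000 / 0.00510345 = 14.1 Mbps.

14.1 Mbps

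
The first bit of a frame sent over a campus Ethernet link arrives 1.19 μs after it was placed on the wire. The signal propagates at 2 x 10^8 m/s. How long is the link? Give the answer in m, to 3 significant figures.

238 m

d = s × t_prop = 200000000 × 1.19e-06 = 238 m.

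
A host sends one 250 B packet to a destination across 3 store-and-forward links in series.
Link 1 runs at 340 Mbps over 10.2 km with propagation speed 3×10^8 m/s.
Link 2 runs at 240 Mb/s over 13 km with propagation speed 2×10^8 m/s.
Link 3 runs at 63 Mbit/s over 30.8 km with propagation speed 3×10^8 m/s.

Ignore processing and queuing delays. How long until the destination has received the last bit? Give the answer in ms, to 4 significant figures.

0.2476 ms

L = 250 × 8 = 2000 bits.
Transmission delays (L/R per hop): 0.00588235, 0.00833333, 0.031746 ms; sum = 0.0459617 ms.
Propagation delays (d/s per hop): 0.034, 0.065, 0.102667 ms; sum = 0.201667 ms.
End-to-end = 0.2476 ms.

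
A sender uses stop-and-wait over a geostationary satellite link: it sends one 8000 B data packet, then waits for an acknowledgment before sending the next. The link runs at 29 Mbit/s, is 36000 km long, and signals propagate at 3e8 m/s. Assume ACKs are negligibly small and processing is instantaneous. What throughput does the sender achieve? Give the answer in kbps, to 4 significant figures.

264.2 kbps

t_tx = L/R = 64000/29000000 = 0.0022069 s.
t_prop = 36000000/300000000 = 0.12 s; RTT = 0.24 s.
Cycle = t_tx + RTT = 0.242207 s.
Throughput = L / cycle = 64000 / 0.242207 = 264.2 kbps.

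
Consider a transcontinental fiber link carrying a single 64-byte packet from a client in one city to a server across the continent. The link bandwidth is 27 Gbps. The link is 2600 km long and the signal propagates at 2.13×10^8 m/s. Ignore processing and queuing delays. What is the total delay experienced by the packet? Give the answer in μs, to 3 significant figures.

12200 μs

L = 64 × 8 = 512 bits.
Transmission delay = L/R = 512 / 27000000000 = 0.018963 μs.
Propagation delay = d/s = 2600000 m / 213000000 m/s = 12206.6 μs.
Total = 12200 μs.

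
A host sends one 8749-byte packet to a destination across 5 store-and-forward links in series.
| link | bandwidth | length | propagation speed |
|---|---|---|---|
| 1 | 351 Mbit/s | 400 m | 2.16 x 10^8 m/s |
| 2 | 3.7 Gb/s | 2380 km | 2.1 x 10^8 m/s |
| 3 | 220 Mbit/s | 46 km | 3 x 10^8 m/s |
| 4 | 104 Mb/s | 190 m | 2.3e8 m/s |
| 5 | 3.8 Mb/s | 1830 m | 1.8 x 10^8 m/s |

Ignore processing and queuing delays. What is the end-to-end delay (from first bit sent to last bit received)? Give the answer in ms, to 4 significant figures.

31.13 ms

L = 8749 × 8 = 69992 bits.
Transmission delays (L/R per hop): 0.199407, 0.0189168, 0.318145, 0.673, 18.4189 ms; sum = 19.6284 ms.
Propagation delays (d/s per hop): 0.00185185, 11.3333, 0.153333, 0.000826087, 0.0101667 ms; sum = 11.4995 ms.
End-to-end = 31.13 ms.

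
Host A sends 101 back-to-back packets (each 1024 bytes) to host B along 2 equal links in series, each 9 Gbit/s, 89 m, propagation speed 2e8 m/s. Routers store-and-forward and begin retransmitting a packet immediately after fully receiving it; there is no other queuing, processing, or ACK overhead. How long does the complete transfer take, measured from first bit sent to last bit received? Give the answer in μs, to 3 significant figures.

Per-hop transmission t_tx = L/R = 8192/9000000000 = 0.910222 μs.
Per-hop propagation t_prop = 89/200000000 = 0.445 μs.
Pipeline fill: first packet needs 2·t_tx to clear all hops; remaining 100 packets each add one t_tx.
Total = (2+101-1)·t_tx + 2·t_prop = 102·0.910222 + 2·0.445 = 93.7 μs.

93.7 μs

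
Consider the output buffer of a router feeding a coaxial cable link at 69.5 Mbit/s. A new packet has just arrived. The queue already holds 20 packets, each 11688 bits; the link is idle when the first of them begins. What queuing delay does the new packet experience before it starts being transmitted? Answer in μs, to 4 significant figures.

3363 μs

Each queued packet: L/R = 11688/69500000 = 168.173 μs.
20 queued → 3363.45 μs.
Queuing delay = 3363 μs.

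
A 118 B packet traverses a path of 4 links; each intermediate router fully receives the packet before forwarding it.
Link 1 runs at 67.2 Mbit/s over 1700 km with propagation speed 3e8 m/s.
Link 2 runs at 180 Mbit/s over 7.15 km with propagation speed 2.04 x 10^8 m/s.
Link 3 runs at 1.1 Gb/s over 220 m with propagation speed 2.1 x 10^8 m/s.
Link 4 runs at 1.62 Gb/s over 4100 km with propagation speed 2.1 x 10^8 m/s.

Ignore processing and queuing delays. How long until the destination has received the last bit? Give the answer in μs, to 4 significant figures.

25250 μs

L = 118 × 8 = 944 bits.
Transmission delays (L/R per hop): 14.0476, 5.24444, 0.858182, 0.582716 μs; sum = 20.733 μs.
Propagation delays (d/s per hop): 5666.67, 35.049, 1.04762, 19523.8 μs; sum = 25226.6 μs.
End-to-end = 25250 μs.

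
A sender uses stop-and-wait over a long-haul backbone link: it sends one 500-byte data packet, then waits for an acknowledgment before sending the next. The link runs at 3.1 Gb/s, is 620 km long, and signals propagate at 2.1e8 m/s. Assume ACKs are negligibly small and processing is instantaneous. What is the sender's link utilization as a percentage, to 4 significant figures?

t_tx = L/R = 4000/3100000000 = 1.29032e-06 s.
t_prop = 620000/210000000 = 0.00295238 s; RTT = 0.00590476 s.
Cycle = t_tx + RTT = 0.00590605 s.
Utilization = t_tx / cycle = 1.29032e-06/0.00590605 = 0.02185 %.

0.02185 %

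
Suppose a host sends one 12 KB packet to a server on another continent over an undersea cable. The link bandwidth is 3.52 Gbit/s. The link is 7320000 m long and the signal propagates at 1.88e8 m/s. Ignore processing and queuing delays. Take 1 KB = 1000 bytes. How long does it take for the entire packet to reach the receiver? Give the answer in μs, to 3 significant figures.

L = 96000 bits.
Transmission delay = L/R = 96000 / 3520000000 = 27.2727 μs.
Propagation delay = d/s = 7320000 m / 188000000 m/s = 38936.2 μs.
Total = 39000 μs.

39000 μs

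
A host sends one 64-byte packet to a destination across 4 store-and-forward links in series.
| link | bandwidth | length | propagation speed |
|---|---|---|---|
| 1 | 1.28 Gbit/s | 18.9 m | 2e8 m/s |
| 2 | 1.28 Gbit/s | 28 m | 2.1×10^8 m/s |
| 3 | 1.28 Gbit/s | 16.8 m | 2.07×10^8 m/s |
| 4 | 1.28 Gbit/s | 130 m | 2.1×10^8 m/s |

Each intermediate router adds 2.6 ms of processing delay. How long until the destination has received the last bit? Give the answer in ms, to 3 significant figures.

L = 64 × 8 = 512 bits.
Transmission delay per hop = L/R = 512/1280000000 = 0.0004 ms; 4 hops → 0.0016 ms.
Propagation delays (d/s per hop): 9.45e-05, 0.000133333, 8.11594e-05, 0.000619048 ms; sum = 0.00092804 ms.
Processing at 3 router(s): 3 × 2.6 ms = 7.8 ms.
End-to-end = 7.80 ms.

7.80 ms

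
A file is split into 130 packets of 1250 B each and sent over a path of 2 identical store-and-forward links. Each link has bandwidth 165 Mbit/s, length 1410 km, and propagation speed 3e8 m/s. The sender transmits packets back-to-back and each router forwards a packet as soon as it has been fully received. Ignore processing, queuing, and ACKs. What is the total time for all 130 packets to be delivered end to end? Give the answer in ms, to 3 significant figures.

Per-hop transmission t_tx = L/R = 10000/165000000 = 0.0606061 ms.
Per-hop propagation t_prop = 1410000/300000000 = 4.7 ms.
Pipeline fill: first packet needs 2·t_tx to clear all hops; remaining 129 packets each add one t_tx.
Total = (2+130-1)·t_tx + 2·t_prop = 131·0.0606061 + 2·4.7 = 17.3 ms.

17.3 ms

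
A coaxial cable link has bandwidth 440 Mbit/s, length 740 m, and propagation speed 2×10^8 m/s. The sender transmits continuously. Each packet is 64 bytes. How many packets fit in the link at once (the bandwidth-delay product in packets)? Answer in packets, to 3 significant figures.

Propagation delay = 740 / 200000000 = 3.7e-06 s.
BDP = R × t_prop = 440000000 × 3.7e-06 = 1628 bits.
In packets of 512 bits: 3.18 packets.

3.18 packets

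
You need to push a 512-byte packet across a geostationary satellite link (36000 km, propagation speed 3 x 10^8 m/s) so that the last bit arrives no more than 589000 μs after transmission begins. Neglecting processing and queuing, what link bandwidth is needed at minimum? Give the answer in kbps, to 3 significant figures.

8.73 kbps

L = 4096 bits.
Propagation delay = 36000000 / 300000000 = 120000 μs.
Transmission budget = 589000 − 120000 = 469000 μs.
R ≥ L / t_tx = 4096 bits / 0.469 s = 8.73 kbps.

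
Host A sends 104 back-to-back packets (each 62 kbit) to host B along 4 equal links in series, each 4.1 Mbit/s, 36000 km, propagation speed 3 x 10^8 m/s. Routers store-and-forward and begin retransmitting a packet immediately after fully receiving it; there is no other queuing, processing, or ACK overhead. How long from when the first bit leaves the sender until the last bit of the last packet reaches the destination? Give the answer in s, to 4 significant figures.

Per-hop transmission t_tx = L/R = 62000/4.1e+06 = 0.015122 s.
Per-hop propagation t_prop = 36000000/300000000 = 0.12 s.
Pipeline fill: first packet needs 4·t_tx to clear all hops; remaining 103 packets each add one t_tx.
Total = (4+104-1)·t_tx + 4·t_prop = 107·0.015122 + 4·0.12 = 2.098 s.

2.098 s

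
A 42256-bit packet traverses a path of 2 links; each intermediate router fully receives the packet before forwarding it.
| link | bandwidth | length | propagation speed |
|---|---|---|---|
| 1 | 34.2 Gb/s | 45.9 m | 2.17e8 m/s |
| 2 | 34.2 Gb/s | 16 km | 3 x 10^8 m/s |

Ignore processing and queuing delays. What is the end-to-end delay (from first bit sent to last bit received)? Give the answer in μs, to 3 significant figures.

56.0 μs

Transmission delay per hop = L/R = 42256/3.42e+10 = 1.23556 μs; 2 hops → 2.47111 μs.
Propagation delays (d/s per hop): 0.211521, 53.3333 μs; sum = 53.5449 μs.
End-to-end = 56.0 μs.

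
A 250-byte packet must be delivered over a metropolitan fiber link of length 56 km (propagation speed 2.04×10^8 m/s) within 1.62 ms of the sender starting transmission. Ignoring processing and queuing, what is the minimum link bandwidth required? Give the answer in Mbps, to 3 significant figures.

1.49 Mbps

L = 2000 bits.
Propagation delay = 56000 / 204000000 = 0.27451 ms.
Transmission budget = 1.62 − 0.27451 = 1.34549 ms.
R ≥ L / t_tx = 2000 bits / 0.00134549 s = 1.49 Mbps.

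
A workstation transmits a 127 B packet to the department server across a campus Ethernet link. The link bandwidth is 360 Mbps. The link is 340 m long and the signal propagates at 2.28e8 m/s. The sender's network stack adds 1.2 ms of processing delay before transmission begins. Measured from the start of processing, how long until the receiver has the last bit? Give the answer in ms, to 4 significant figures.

1.204 ms

L = 127 × 8 = 1016 bits.
Transmission delay = L/R = 1016 / 360000000 = 0.00282222 ms.
Propagation delay = d/s = 340 m / 2.28e+08 m/s = 0.00149123 ms.
Plus processing delay 1.2 ms = 1.2 ms.
Total = 1.204 ms.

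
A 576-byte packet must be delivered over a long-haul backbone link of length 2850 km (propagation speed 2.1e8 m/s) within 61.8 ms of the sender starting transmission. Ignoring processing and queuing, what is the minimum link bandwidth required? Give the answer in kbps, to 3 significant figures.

L = 4608 bits.
Propagation delay = 2850000 / 210000000 = 13.5714 ms.
Transmission budget = 61.8 − 13.5714 = 48.2286 ms.
R ≥ L / t_tx = 4608 bits / 0.0482286 s = 95.5 kbps.

95.5 kbps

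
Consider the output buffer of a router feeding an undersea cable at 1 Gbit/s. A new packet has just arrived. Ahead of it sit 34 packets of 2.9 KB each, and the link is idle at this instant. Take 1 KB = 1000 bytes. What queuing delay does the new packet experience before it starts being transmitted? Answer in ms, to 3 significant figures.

Each queued packet: L/R = 23200/1000000000 = 0.0232 ms.
34 queued → 0.7888 ms.
Queuing delay = 0.789 ms.

0.789 ms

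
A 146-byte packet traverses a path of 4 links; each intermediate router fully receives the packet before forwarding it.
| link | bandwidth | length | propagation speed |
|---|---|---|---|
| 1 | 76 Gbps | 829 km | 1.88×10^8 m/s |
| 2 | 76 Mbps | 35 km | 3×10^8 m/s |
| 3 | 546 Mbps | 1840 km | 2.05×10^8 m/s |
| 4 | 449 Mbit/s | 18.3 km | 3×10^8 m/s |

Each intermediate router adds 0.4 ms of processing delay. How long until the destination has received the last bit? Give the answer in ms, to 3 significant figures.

L = 146 × 8 = 1168 bits.
Transmission delays (L/R per hop): 1.53684e-05, 0.0153684, 0.00213919, 0.00260134 ms; sum = 0.0201243 ms.
Propagation delays (d/s per hop): 4.40957, 0.116667, 8.97561, 0.061 ms; sum = 13.5629 ms.
Processing at 3 router(s): 3 × 0.4 ms = 1.2 ms.
End-to-end = 14.8 ms.

14.8 ms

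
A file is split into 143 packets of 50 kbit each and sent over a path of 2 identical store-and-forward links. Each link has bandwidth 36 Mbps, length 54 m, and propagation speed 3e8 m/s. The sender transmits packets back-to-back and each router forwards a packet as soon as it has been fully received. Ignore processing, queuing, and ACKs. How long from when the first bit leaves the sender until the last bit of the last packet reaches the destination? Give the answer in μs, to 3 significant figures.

Per-hop transmission t_tx = L/R = 50000/36000000 = 1388.89 μs.
Per-hop propagation t_prop = 54/300000000 = 0.18 μs.
Pipeline fill: first packet needs 2·t_tx to clear all hops; remaining 142 packets each add one t_tx.
Total = (2+143-1)·t_tx + 2·t_prop = 144·1388.89 + 2·0.18 = 200000 μs.

200000 μs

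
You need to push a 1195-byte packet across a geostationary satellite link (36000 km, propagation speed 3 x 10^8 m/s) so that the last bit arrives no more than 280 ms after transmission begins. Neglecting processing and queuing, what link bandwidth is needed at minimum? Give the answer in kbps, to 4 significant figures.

L = 9560 bits.
Propagation delay = 36000000 / 300000000 = 120 ms.
Transmission budget = 280 − 120 = 160 ms.
R ≥ L / t_tx = 9560 bits / 0.16 s = 59.75 kbps.

59.75 kbps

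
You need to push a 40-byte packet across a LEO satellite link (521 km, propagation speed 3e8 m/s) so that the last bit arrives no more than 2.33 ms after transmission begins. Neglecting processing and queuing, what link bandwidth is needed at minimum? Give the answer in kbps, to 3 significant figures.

539 kbps

L = 320 bits.
Propagation delay = 521000 / 300000000 = 1.73667 ms.
Transmission budget = 2.33 − 1.73667 = 0.593333 ms.
R ≥ L / t_tx = 320 bits / 0.000593333 s = 539 kbps.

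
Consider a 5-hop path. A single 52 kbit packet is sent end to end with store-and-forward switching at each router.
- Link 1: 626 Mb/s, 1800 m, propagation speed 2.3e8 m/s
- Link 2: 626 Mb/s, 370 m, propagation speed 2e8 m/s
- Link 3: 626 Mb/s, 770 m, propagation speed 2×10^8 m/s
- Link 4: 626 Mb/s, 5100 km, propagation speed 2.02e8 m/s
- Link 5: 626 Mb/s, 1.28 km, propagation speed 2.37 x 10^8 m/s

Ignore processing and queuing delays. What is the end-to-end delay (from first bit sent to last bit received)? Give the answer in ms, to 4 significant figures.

25.68 ms

L = 52000 bits.
Transmission delay per hop = L/R = 52000/626000000 = 0.0830671 ms; 5 hops → 0.415335 ms.
Propagation delays (d/s per hop): 0.00782609, 0.00185, 0.00385, 25.2475, 0.00540084 ms; sum = 25.2665 ms.
End-to-end = 25.68 ms.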